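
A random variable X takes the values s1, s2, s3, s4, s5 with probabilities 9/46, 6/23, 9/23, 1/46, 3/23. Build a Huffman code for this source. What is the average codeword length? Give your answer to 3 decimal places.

Repeatedly combine the two least-probable nodes; the expected code length is the sum of the merged weights.
merge 1/46 + 3/23 → 7/46
merge 7/46 + 9/46 → 8/23
merge 6/23 + 8/23 → 14/23
merge 9/23 + 14/23 → 1
L = 7/46 + 8/23 + 14/23 + 1 = 97/46 ≈ 2.109 bits/symbol.

2.109 bits/symbol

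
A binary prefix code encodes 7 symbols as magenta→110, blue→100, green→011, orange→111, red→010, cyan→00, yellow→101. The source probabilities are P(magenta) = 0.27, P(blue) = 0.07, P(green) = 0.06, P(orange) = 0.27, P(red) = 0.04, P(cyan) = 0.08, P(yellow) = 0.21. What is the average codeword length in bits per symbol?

2.92 bits/symbol

L̄ = Σ pᵢ·ℓᵢ = 0.27·3 + 0.07·3 + 0.06·3 + 0.27·3 + 0.04·3 + 0.08·2 + 0.21·3 = 2.92 bits/symbol.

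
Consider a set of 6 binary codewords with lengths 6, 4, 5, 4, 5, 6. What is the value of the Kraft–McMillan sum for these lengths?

0.21875

With common denominator 2^6 = 64: Σ 2^(−ℓᵢ) = 1/64 + 4/64 + 2/64 + 4/64 + 2/64 + 1/64 = 14/64 = 0.21875.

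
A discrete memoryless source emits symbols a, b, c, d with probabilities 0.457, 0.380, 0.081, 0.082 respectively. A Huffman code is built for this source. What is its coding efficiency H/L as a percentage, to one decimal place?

Entropy H = −Σ p log₂ p ≈ 1.6363 bits.
Huffman merges: 81/1000+41/500→163/1000; 163/1000+19/50→543/1000; 457/1000+543/1000→1. L = 853/500 ≈ 1.7060.
Efficiency = H/L = 1.6363/1.7060 = 95.9%.

95.9%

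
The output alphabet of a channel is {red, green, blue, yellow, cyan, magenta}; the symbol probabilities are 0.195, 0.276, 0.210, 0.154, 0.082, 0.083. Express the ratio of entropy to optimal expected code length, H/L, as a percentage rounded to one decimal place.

98.8%

Entropy H = −Σ p log₂ p ≈ 2.4549 bits.
Huffman merges: 41/500+83/1000→33/200; 77/500+33/200→319/1000; 39/200+21/100→81/200; 69/250+319/1000→119/200; 81/200+119/200→1. L = 621/250 ≈ 2.4840.
Efficiency = H/L = 2.4549/2.4840 = 98.8%.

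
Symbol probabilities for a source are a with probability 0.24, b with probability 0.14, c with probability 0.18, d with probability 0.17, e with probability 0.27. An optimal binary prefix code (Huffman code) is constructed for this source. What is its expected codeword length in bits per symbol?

2.31 bits/symbol

Repeatedly combine the two least-probable nodes; the expected code length is the sum of the merged weights.
merge 7/50 + 17/100 → 31/100
merge 9/50 + 6/25 → 21/50
merge 27/100 + 31/100 → 29/50
merge 21/50 + 29/50 → 1
L = 31/100 + 21/50 + 29/50 + 1 = 231/100 = 2.31 bits/symbol.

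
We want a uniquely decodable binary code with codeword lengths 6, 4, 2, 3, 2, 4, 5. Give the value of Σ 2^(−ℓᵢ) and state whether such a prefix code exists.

With common denominator 2^6 = 64: Σ 2^(−ℓᵢ) = 1/64 + 4/64 + 16/64 + 8/64 + 16/64 + 4/64 + 2/64 = 51/64 = 0.796875.
Kraft's inequality requires Σ ≤ 1; here Σ = 0.796875 ≤ 1, so such a prefix code exists.

0.796875; yes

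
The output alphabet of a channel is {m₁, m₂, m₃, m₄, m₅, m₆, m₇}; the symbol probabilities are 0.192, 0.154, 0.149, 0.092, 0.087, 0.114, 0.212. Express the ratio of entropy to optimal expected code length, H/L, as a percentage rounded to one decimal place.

Entropy H = −Σ p log₂ p ≈ 2.7368 bits.
Huffman merges: 87/1000+23/250→179/1000; 57/500+149/1000→263/1000; 77/500+179/1000→333/1000; 24/125+53/250→101/250; 263/1000+333/1000→149/250; 101/250+149/250→1. L = 111/40 ≈ 2.7750.
Efficiency = H/L = 2.7368/2.7750 = 98.6%.

98.6%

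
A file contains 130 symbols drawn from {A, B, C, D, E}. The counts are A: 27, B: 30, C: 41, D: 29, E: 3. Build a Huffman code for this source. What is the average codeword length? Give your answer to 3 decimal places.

2.231 bits/symbol

Probabilities are the counts divided by 130.
Repeatedly combine the two least-probable nodes; the expected code length is the sum of the merged weights.
merge 3/130 + 27/130 → 3/13
merge 29/130 + 3/13 → 59/130
merge 3/13 + 41/130 → 71/130
merge 59/130 + 71/130 → 1
L = 3/13 + 59/130 + 71/130 + 1 = 29/13 ≈ 2.231 bits/symbol.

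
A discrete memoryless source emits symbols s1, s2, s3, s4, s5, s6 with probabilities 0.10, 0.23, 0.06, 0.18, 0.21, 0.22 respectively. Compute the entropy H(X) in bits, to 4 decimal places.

2.4621 bits

H = −Σ pᵢ log₂ pᵢ.
−0.10·log₂(0.10) = 0.3322
−0.23·log₂(0.23) = 0.4877
−0.06·log₂(0.06) = 0.2435
−0.18·log₂(0.18) = 0.4453
−0.21·log₂(0.21) = 0.4728
−0.22·log₂(0.22) = 0.4806
Sum ≈ 2.4621 → 2.4621 bits.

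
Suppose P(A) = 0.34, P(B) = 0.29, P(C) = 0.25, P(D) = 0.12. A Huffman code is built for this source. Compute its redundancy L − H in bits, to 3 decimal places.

0.086 bits

Entropy H = −Σ p log₂ p ≈ 1.9141 bits.
Huffman merges: 3/25+1/4→37/100; 29/100+17/50→63/100; 37/100+63/100→1. L = 2 ≈ 2.0000.
L − H = 2.0000 − 1.9141 = 0.086 bits.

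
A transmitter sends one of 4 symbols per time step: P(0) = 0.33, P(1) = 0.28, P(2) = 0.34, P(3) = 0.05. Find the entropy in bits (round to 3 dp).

H = −Σ pᵢ log₂ pᵢ.
−0.33·log₂(0.33) = 0.5278
−0.28·log₂(0.28) = 0.5142
−0.34·log₂(0.34) = 0.5292
−0.05·log₂(0.05) = 0.2161
Sum ≈ 1.7873 → 1.787 bits.

1.787 bits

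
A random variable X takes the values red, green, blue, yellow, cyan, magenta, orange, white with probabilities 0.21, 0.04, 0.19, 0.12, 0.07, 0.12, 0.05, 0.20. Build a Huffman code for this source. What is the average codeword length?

2.84 bits/symbol

Repeatedly combine the two least-probable nodes; the expected code length is the sum of the merged weights.
merge 1/25 + 1/20 → 9/100
merge 7/100 + 9/100 → 4/25
merge 3/25 + 3/25 → 6/25
merge 4/25 + 19/100 → 7/20
merge 1/5 + 21/100 → 41/100
merge 6/25 + 7/20 → 59/100
merge 41/100 + 59/100 → 1
L = 9/100 + 4/25 + 6/25 + 7/20 + 41/100 + 59/100 + 1 = 71/25 = 2.84 bits/symbol.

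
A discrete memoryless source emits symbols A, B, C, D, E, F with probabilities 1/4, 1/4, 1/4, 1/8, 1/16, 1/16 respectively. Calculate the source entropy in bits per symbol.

2.375 bits

Each probability is a power of 1/2, so log₂(1/p) is an integer.
H = Σ p·log₂(1/p) = 1/4·2 + 1/4·2 + 1/4·2 + 1/8·3 + 1/16·4 + 1/16·4 = 2.375 bits.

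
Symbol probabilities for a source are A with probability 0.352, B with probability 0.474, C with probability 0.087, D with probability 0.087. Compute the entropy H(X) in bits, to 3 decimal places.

1.654 bits

H = −Σ pᵢ log₂ pᵢ.
−0.352·log₂(0.352) = 0.5302
−0.474·log₂(0.474) = 0.5105
−0.087·log₂(0.087) = 0.3065
−0.087·log₂(0.087) = 0.3065
Sum ≈ 1.6537 → 1.654 bits.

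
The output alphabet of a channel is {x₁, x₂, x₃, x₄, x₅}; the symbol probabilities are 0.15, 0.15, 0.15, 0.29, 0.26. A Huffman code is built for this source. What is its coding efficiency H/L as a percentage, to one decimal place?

Entropy H = −Σ p log₂ p ≈ 2.2548 bits.
Huffman merges: 3/20+3/20→3/10; 3/20+13/50→41/100; 29/100+3/10→59/100; 41/100+59/100→1. L = 23/10 ≈ 2.3000.
Efficiency = H/L = 2.2548/2.3000 = 98.0%.

98.0%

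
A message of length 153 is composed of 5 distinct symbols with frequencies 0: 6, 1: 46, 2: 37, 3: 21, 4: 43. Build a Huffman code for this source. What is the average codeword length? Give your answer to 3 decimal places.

2.176 bits/symbol

Probabilities are the counts divided by 153.
Repeatedly combine the two least-probable nodes; the expected code length is the sum of the merged weights.
merge 2/51 + 7/51 → 3/17
merge 3/17 + 37/153 → 64/153
merge 43/153 + 46/153 → 89/153
merge 64/153 + 89/153 → 1
L = 3/17 + 64/153 + 89/153 + 1 = 37/17 ≈ 2.176 bits/symbol.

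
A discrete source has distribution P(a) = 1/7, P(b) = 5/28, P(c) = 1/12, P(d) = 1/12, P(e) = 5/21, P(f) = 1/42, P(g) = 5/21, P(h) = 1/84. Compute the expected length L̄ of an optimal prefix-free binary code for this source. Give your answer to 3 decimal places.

2.679 bits/symbol

Repeatedly combine the two least-probable nodes; the expected code length is the sum of the merged weights.
merge 1/84 + 1/42 → 1/28
merge 1/28 + 1/12 → 5/42
merge 1/12 + 5/42 → 17/84
merge 1/7 + 5/28 → 9/28
merge 17/84 + 5/21 → 37/84
merge 5/21 + 9/28 → 47/84
merge 37/84 + 47/84 → 1
L = 1/28 + 5/42 + 17/84 + 9/28 + 37/84 + 47/84 + 1 = 75/28 ≈ 2.679 bits/symbol.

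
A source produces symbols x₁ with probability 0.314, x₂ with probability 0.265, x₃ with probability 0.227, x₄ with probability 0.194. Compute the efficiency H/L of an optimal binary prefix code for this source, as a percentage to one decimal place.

98.9%

Entropy H = −Σ p log₂ p ≈ 1.9771 bits.
Huffman merges: 97/500+227/1000→421/1000; 53/200+157/500→579/1000; 421/1000+579/1000→1. L = 2 ≈ 2.0000.
Efficiency = H/L = 1.9771/2.0000 = 98.9%.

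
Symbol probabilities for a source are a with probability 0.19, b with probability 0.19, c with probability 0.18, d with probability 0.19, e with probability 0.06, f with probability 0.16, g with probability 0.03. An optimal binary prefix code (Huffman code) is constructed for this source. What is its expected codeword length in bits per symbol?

2.71 bits/symbol

Repeatedly combine the two least-probable nodes; the expected code length is the sum of the merged weights.
merge 3/100 + 3/50 → 9/100
merge 9/100 + 4/25 → 1/4
merge 9/50 + 19/100 → 37/100
merge 19/100 + 19/100 → 19/50
merge 1/4 + 37/100 → 31/50
merge 19/50 + 31/50 → 1
L = 9/100 + 1/4 + 37/100 + 19/50 + 31/50 + 1 = 271/100 = 2.71 bits/symbol.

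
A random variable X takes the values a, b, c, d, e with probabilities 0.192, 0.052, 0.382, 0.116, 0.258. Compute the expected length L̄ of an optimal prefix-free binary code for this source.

2.146 bits/symbol

Repeatedly combine the two least-probable nodes; the expected code length is the sum of the merged weights.
merge 13/250 + 29/250 → 21/125
merge 21/125 + 24/125 → 9/25
merge 129/500 + 9/25 → 309/500
merge 191/500 + 309/500 → 1
L = 21/125 + 9/25 + 309/500 + 1 = 1073/500 = 2.146 bits/symbol.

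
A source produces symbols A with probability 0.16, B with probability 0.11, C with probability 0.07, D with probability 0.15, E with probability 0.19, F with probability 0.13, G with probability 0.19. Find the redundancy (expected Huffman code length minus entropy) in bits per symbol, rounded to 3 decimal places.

Entropy H = −Σ p log₂ p ≈ 2.7455 bits.
Huffman merges: 7/100+11/100→9/50; 13/100+3/20→7/25; 4/25+9/50→17/50; 19/100+19/100→19/50; 7/25+17/50→31/50; 19/50+31/50→1. L = 14/5 ≈ 2.8000.
L − H = 2.8000 − 2.7455 = 0.054 bits.

0.054 bits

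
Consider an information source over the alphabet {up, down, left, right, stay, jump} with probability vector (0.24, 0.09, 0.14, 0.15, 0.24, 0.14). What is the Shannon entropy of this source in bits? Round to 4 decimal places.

H = −Σ pᵢ log₂ pᵢ.
−0.24·log₂(0.24) = 0.4941
−0.09·log₂(0.09) = 0.3127
−0.14·log₂(0.14) = 0.3971
−0.15·log₂(0.15) = 0.4105
−0.24·log₂(0.24) = 0.4941
−0.14·log₂(0.14) = 0.3971
Sum ≈ 2.5057 → 2.5057 bits.

2.5057 bits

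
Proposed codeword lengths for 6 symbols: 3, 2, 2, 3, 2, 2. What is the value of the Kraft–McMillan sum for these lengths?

1.25

With common denominator 2^3 = 8: Σ 2^(−ℓᵢ) = 1/8 + 2/8 + 2/8 + 1/8 + 2/8 + 2/8 = 10/8 = 1.25.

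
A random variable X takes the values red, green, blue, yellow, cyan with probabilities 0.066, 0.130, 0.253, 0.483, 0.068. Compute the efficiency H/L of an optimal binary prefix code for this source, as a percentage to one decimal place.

99.9%

Entropy H = −Σ p log₂ p ≈ 1.9139 bits.
Huffman merges: 33/500+17/250→67/500; 13/100+67/500→33/125; 253/1000+33/125→517/1000; 483/1000+517/1000→1. L = 383/200 ≈ 1.9150.
Efficiency = H/L = 1.9139/1.9150 = 99.9%.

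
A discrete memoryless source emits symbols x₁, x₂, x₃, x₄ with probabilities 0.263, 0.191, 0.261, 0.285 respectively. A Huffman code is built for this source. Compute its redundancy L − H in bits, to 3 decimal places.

0.015 bits

Entropy H = −Σ p log₂ p ≈ 1.9849 bits.
Huffman merges: 191/1000+261/1000→113/250; 263/1000+57/200→137/250; 113/250+137/250→1. L = 2 ≈ 2.0000.
L − H = 2.0000 − 1.9849 = 0.015 bits.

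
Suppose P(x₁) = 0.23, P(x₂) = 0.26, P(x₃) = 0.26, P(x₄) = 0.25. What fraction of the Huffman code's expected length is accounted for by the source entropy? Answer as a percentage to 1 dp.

99.9%

Entropy H = −Σ p log₂ p ≈ 1.9982 bits.
Huffman merges: 23/100+1/4→12/25; 13/50+13/50→13/25; 12/25+13/25→1. L = 2 ≈ 2.0000.
Efficiency = H/L = 1.9982/2.0000 = 99.9%.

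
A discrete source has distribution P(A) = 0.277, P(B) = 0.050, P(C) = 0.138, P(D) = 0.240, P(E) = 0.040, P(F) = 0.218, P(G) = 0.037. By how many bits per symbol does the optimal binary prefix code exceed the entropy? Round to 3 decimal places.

0.011 bits

Entropy H = −Σ p log₂ p ≈ 2.4584 bits.
Huffman merges: 37/1000+1/25→77/1000; 1/20+77/1000→127/1000; 127/1000+69/500→53/200; 109/500+6/25→229/500; 53/200+277/1000→271/500; 229/500+271/500→1. L = 2469/1000 ≈ 2.4690.
L − H = 2.4690 − 2.4584 = 0.011 bits.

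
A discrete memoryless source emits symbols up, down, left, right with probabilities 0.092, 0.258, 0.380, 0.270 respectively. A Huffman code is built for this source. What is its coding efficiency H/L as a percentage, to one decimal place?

Entropy H = −Σ p log₂ p ≈ 1.8614 bits.
Huffman merges: 23/250+129/500→7/20; 27/100+7/20→31/50; 19/50+31/50→1. L = 197/100 ≈ 1.9700.
Efficiency = H/L = 1.8614/1.9700 = 94.5%.

94.5%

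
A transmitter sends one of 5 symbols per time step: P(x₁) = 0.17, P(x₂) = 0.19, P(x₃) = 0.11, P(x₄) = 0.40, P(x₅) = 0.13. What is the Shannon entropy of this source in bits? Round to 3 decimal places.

H = −Σ pᵢ log₂ pᵢ.
−0.17·log₂(0.17) = 0.4346
−0.19·log₂(0.19) = 0.4552
−0.11·log₂(0.11) = 0.3503
−0.40·log₂(0.40) = 0.5288
−0.13·log₂(0.13) = 0.3826
Sum ≈ 2.1515 → 2.152 bits.

2.152 bits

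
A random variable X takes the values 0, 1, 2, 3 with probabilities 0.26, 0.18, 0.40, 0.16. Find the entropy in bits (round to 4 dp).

H = −Σ pᵢ log₂ pᵢ.
−0.26·log₂(0.26) = 0.5053
−0.18·log₂(0.18) = 0.4453
−0.40·log₂(0.40) = 0.5288
−0.16·log₂(0.16) = 0.4230
Sum ≈ 1.9024 → 1.9024 bits.

1.9024 bits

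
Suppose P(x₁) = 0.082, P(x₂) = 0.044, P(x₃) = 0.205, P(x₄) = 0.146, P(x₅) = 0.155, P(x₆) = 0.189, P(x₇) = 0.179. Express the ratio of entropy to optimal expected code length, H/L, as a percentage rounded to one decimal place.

Entropy H = −Σ p log₂ p ≈ 2.6836 bits.
Huffman merges: 11/250+41/500→63/500; 63/500+73/500→34/125; 31/200+179/1000→167/500; 189/1000+41/200→197/500; 34/125+167/500→303/500; 197/500+303/500→1. L = 683/250 ≈ 2.7320.
Efficiency = H/L = 2.6836/2.7320 = 98.2%.

98.2%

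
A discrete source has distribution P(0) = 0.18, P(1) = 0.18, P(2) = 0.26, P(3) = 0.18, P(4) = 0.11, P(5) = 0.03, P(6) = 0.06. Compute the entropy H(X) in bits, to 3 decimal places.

2.587 bits

H = −Σ pᵢ log₂ pᵢ.
−0.18·log₂(0.18) = 0.4453
−0.18·log₂(0.18) = 0.4453
−0.26·log₂(0.26) = 0.5053
−0.18·log₂(0.18) = 0.4453
−0.11·log₂(0.11) = 0.3503
−0.03·log₂(0.03) = 0.1518
−0.06·log₂(0.06) = 0.2435
Sum ≈ 2.5868 → 2.587 bits.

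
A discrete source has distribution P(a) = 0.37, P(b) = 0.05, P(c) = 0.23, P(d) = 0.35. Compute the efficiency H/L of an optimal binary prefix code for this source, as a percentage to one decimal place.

92.4%

Entropy H = −Σ p log₂ p ≈ 1.7646 bits.
Huffman merges: 1/20+23/100→7/25; 7/25+7/20→63/100; 37/100+63/100→1. L = 191/100 ≈ 1.9100.
Efficiency = H/L = 1.7646/1.9100 = 92.4%.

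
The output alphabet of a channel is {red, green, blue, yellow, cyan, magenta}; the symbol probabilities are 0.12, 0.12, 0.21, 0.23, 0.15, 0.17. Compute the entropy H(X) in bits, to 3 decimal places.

H = −Σ pᵢ log₂ pᵢ.
−0.12·log₂(0.12) = 0.3671
−0.12·log₂(0.12) = 0.3671
−0.21·log₂(0.21) = 0.4728
−0.23·log₂(0.23) = 0.4877
−0.15·log₂(0.15) = 0.4105
−0.17·log₂(0.17) = 0.4346
Sum ≈ 2.5398 → 2.540 bits.

2.540 bits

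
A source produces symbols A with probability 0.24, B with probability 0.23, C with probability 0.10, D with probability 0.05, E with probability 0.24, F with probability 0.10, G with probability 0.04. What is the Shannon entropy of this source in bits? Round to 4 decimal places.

2.5422 bits

H = −Σ pᵢ log₂ pᵢ.
−0.24·log₂(0.24) = 0.4941
−0.23·log₂(0.23) = 0.4877
−0.10·log₂(0.10) = 0.3322
−0.05·log₂(0.05) = 0.2161
−0.24·log₂(0.24) = 0.4941
−0.10·log₂(0.10) = 0.3322
−0.04·log₂(0.04) = 0.1858
Sum ≈ 2.5422 → 2.5422 bits.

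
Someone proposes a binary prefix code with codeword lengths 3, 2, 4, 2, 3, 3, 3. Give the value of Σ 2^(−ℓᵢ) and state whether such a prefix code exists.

With common denominator 2^4 = 16: Σ 2^(−ℓᵢ) = 2/16 + 4/16 + 1/16 + 4/16 + 2/16 + 2/16 + 2/16 = 17/16 = 1.0625.
Kraft's inequality requires Σ ≤ 1; here Σ = 1.0625 > 1, so no such prefix code exists.

1.0625; no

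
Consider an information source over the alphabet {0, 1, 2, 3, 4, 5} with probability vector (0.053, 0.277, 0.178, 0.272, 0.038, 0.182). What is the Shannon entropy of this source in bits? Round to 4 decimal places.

H = −Σ pᵢ log₂ pᵢ.
−0.053·log₂(0.053) = 0.2246
−0.277·log₂(0.277) = 0.5130
−0.178·log₂(0.178) = 0.4432
−0.272·log₂(0.272) = 0.5109
−0.038·log₂(0.038) = 0.1793
−0.182·log₂(0.182) = 0.4474
Sum ≈ 2.3184 → 2.3184 bits.

2.3184 bits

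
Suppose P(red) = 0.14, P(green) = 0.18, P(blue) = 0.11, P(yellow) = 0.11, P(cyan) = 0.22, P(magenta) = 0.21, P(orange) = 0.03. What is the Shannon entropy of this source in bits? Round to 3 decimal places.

H = −Σ pᵢ log₂ pᵢ.
−0.14·log₂(0.14) = 0.3971
−0.18·log₂(0.18) = 0.4453
−0.11·log₂(0.11) = 0.3503
−0.11·log₂(0.11) = 0.3503
−0.22·log₂(0.22) = 0.4806
−0.21·log₂(0.21) = 0.4728
−0.03·log₂(0.03) = 0.1518
Sum ≈ 2.6482 → 2.648 bits.

2.648 bits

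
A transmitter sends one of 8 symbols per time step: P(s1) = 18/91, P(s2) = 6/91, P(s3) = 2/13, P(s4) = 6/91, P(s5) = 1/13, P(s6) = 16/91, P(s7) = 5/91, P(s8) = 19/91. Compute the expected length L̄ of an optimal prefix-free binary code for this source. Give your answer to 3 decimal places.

2.857 bits/symbol

Repeatedly combine the two least-probable nodes; the expected code length is the sum of the merged weights.
merge 5/91 + 6/91 → 11/91
merge 6/91 + 1/13 → 1/7
merge 11/91 + 1/7 → 24/91
merge 2/13 + 16/91 → 30/91
merge 18/91 + 19/91 → 37/91
merge 24/91 + 30/91 → 54/91
merge 37/91 + 54/91 → 1
L = 11/91 + 1/7 + 24/91 + 30/91 + 37/91 + 54/91 + 1 = 20/7 ≈ 2.857 bits/symbol.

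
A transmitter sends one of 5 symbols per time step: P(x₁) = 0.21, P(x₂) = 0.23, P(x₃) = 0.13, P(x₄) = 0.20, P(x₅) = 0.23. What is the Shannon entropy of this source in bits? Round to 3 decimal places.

2.295 bits

H = −Σ pᵢ log₂ pᵢ.
−0.21·log₂(0.21) = 0.4728
−0.23·log₂(0.23) = 0.4877
−0.13·log₂(0.13) = 0.3826
−0.20·log₂(0.20) = 0.4644
−0.23·log₂(0.23) = 0.4877
Sum ≈ 2.2952 → 2.295 bits.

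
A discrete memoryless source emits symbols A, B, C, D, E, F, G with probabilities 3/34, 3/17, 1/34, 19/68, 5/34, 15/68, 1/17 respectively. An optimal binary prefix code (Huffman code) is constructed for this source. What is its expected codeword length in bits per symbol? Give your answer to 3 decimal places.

2.588 bits/symbol

Repeatedly combine the two least-probable nodes; the expected code length is the sum of the merged weights.
merge 1/34 + 1/17 → 3/34
merge 3/34 + 3/34 → 3/17
merge 5/34 + 3/17 → 11/34
merge 3/17 + 15/68 → 27/68
merge 19/68 + 11/34 → 41/68
merge 27/68 + 41/68 → 1
L = 3/34 + 3/17 + 11/34 + 27/68 + 41/68 + 1 = 44/17 ≈ 2.588 bits/symbol.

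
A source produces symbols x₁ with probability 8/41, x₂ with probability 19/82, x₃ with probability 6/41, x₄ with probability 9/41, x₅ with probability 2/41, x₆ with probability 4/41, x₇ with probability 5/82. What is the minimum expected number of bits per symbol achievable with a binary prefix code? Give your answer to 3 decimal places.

2.659 bits/symbol

Repeatedly combine the two least-probable nodes; the expected code length is the sum of the merged weights.
merge 2/41 + 5/82 → 9/82
merge 4/41 + 9/82 → 17/82
merge 6/41 + 8/41 → 14/41
merge 17/82 + 9/41 → 35/82
merge 19/82 + 14/41 → 47/82
merge 35/82 + 47/82 → 1
L = 9/82 + 17/82 + 14/41 + 35/82 + 47/82 + 1 = 109/41 ≈ 2.659 bits/symbol.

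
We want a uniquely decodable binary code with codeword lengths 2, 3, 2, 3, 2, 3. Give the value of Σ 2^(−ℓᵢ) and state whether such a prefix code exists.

With common denominator 2^3 = 8: Σ 2^(−ℓᵢ) = 2/8 + 1/8 + 2/8 + 1/8 + 2/8 + 1/8 = 9/8 = 1.125.
Kraft's inequality requires Σ ≤ 1; here Σ = 1.125 > 1, so no such prefix code exists.

1.125; no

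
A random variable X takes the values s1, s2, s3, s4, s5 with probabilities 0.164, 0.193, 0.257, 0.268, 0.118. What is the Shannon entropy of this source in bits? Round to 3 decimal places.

H = −Σ pᵢ log₂ pᵢ.
−0.164·log₂(0.164) = 0.4278
−0.193·log₂(0.193) = 0.4581
−0.257·log₂(0.257) = 0.5038
−0.268·log₂(0.268) = 0.5091
−0.118·log₂(0.118) = 0.3638
Sum ≈ 2.2625 → 2.262 bits.

2.262 bits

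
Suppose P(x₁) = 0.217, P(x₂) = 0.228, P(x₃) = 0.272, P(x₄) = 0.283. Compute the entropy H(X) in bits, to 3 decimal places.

H = −Σ pᵢ log₂ pᵢ.
−0.217·log₂(0.217) = 0.4783
−0.228·log₂(0.228) = 0.4863
−0.272·log₂(0.272) = 0.5109
−0.283·log₂(0.283) = 0.5154
Sum ≈ 1.9909 → 1.991 bits.

1.991 bits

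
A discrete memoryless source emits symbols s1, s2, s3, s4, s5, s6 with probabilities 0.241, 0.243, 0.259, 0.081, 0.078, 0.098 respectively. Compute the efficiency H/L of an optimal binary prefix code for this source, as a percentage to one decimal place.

Entropy H = −Σ p log₂ p ≈ 2.4047 bits.
Huffman merges: 39/500+81/1000→159/1000; 49/500+159/1000→257/1000; 241/1000+243/1000→121/250; 257/1000+259/1000→129/250; 121/250+129/250→1. L = 302/125 ≈ 2.4160.
Efficiency = H/L = 2.4047/2.4160 = 99.5%.

99.5%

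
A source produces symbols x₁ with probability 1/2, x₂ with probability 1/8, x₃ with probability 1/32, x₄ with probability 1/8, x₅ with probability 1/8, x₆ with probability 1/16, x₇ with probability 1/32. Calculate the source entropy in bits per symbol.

Each probability is a power of 1/2, so log₂(1/p) is an integer.
H = Σ p·log₂(1/p) = 1/2·1 + 1/8·3 + 1/32·5 + 1/8·3 + 1/8·3 + 1/16·4 + 1/32·5 = 2.1875 bits.

2.1875 bits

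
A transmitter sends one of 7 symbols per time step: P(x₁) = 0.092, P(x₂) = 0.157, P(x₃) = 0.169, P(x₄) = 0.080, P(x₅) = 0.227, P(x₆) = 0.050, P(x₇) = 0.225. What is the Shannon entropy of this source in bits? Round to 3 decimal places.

H = −Σ pᵢ log₂ pᵢ.
−0.092·log₂(0.092) = 0.3167
−0.157·log₂(0.157) = 0.4194
−0.169·log₂(0.169) = 0.4335
−0.080·log₂(0.080) = 0.2915
−0.227·log₂(0.227) = 0.4856
−0.050·log₂(0.050) = 0.2161
−0.225·log₂(0.225) = 0.4842
Sum ≈ 2.6469 → 2.647 bits.

2.647 bits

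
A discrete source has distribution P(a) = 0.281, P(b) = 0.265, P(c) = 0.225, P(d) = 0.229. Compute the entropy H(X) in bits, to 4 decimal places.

1.9935 bits

H = −Σ pᵢ log₂ pᵢ.
−0.281·log₂(0.281) = 0.5146
−0.265·log₂(0.265) = 0.5077
−0.225·log₂(0.225) = 0.4842
−0.229·log₂(0.229) = 0.4870
Sum ≈ 1.9935 → 1.9935 bits.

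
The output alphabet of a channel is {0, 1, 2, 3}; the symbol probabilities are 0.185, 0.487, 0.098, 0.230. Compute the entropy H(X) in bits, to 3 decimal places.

H = −Σ pᵢ log₂ pᵢ.
−0.185·log₂(0.185) = 0.4504
−0.487·log₂(0.487) = 0.5055
−0.098·log₂(0.098) = 0.3284
−0.230·log₂(0.230) = 0.4877
Sum ≈ 1.7719 → 1.772 bits.

1.772 bits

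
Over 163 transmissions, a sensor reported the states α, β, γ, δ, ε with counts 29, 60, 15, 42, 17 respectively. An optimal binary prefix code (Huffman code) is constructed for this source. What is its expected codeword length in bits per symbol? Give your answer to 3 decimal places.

2.196 bits/symbol

Probabilities are the counts divided by 163.
Repeatedly combine the two least-probable nodes; the expected code length is the sum of the merged weights.
merge 15/163 + 17/163 → 32/163
merge 29/163 + 32/163 → 61/163
merge 42/163 + 60/163 → 102/163
merge 61/163 + 102/163 → 1
L = 32/163 + 61/163 + 102/163 + 1 = 358/163 ≈ 2.196 bits/symbol.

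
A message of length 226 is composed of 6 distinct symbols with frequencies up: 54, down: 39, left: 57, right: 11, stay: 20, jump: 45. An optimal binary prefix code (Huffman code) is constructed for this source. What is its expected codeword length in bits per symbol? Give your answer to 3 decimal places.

Probabilities are the counts divided by 226.
Repeatedly combine the two least-probable nodes; the expected code length is the sum of the merged weights.
merge 11/226 + 10/113 → 31/226
merge 31/226 + 39/226 → 35/113
merge 45/226 + 27/113 → 99/226
merge 57/226 + 35/113 → 127/226
merge 99/226 + 127/226 → 1
L = 31/226 + 35/113 + 99/226 + 127/226 + 1 = 553/226 ≈ 2.447 bits/symbol.

2.447 bits/symbol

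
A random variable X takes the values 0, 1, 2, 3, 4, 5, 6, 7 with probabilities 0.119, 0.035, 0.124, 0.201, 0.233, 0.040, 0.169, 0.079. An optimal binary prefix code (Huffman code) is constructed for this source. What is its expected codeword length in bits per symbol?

2.795 bits/symbol

Repeatedly combine the two least-probable nodes; the expected code length is the sum of the merged weights.
merge 7/200 + 1/25 → 3/40
merge 3/40 + 79/1000 → 77/500
merge 119/1000 + 31/250 → 243/1000
merge 77/500 + 169/1000 → 323/1000
merge 201/1000 + 233/1000 → 217/500
merge 243/1000 + 323/1000 → 283/500
merge 217/500 + 283/500 → 1
L = 3/40 + 77/500 + 243/1000 + 323/1000 + 217/500 + 283/500 + 1 = 559/200 = 2.795 bits/symbol.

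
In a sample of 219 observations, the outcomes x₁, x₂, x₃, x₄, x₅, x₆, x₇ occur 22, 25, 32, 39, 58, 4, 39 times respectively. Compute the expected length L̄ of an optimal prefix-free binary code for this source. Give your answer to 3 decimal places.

2.676 bits/symbol

Probabilities are the counts divided by 219.
Repeatedly combine the two least-probable nodes; the expected code length is the sum of the merged weights.
merge 4/219 + 22/219 → 26/219
merge 25/219 + 26/219 → 17/73
merge 32/219 + 13/73 → 71/219
merge 13/73 + 17/73 → 30/73
merge 58/219 + 71/219 → 43/73
merge 30/73 + 43/73 → 1
L = 26/219 + 17/73 + 71/219 + 30/73 + 43/73 + 1 = 586/219 ≈ 2.676 bits/symbol.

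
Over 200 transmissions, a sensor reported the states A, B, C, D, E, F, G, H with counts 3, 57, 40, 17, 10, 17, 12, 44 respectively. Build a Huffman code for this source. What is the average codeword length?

Probabilities are the counts divided by 200.
Repeatedly combine the two least-probable nodes; the expected code length is the sum of the merged weights.
merge 3/200 + 1/20 → 13/200
merge 3/50 + 13/200 → 1/8
merge 17/200 + 17/200 → 17/100
merge 1/8 + 17/100 → 59/200
merge 1/5 + 11/50 → 21/50
merge 57/200 + 59/200 → 29/50
merge 21/50 + 29/50 → 1
L = 13/200 + 1/8 + 17/100 + 59/200 + 21/50 + 29/50 + 1 = 531/200 = 2.655 bits/symbol.

2.655 bits/symbol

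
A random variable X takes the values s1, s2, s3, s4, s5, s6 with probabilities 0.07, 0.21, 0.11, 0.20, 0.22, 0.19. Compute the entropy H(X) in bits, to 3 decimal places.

2.492 bits

H = −Σ pᵢ log₂ pᵢ.
−0.07·log₂(0.07) = 0.2686
−0.21·log₂(0.21) = 0.4728
−0.11·log₂(0.11) = 0.3503
−0.20·log₂(0.20) = 0.4644
−0.22·log₂(0.22) = 0.4806
−0.19·log₂(0.19) = 0.4552
Sum ≈ 2.4919 → 2.492 bits.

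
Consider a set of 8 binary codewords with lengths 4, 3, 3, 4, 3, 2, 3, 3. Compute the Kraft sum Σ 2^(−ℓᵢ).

With common denominator 2^4 = 16: Σ 2^(−ℓᵢ) = 1/16 + 2/16 + 2/16 + 1/16 + 2/16 + 4/16 + 2/16 + 2/16 = 16/16 = 1.

1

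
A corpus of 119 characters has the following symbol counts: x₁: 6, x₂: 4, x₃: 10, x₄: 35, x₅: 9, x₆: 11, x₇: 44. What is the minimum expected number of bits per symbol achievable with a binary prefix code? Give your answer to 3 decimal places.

2.387 bits/symbol

Probabilities are the counts divided by 119.
Repeatedly combine the two least-probable nodes; the expected code length is the sum of the merged weights.
merge 4/119 + 6/119 → 10/119
merge 9/119 + 10/119 → 19/119
merge 10/119 + 11/119 → 3/17
merge 19/119 + 3/17 → 40/119
merge 5/17 + 40/119 → 75/119
merge 44/119 + 75/119 → 1
L = 10/119 + 19/119 + 3/17 + 40/119 + 75/119 + 1 = 284/119 ≈ 2.387 bits/symbol.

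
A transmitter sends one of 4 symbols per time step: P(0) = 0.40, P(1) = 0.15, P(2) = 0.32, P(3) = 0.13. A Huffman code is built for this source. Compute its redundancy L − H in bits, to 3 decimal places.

Entropy H = −Σ p log₂ p ≈ 1.8480 bits.
Huffman merges: 13/100+3/20→7/25; 7/25+8/25→3/5; 2/5+3/5→1. L = 47/25 ≈ 1.8800.
L − H = 1.8800 − 1.8480 = 0.032 bits.

0.032 bits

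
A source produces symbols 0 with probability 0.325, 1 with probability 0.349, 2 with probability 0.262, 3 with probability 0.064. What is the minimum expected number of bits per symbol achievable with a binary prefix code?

1.977 bits/symbol

Repeatedly combine the two least-probable nodes; the expected code length is the sum of the merged weights.
merge 8/125 + 131/500 → 163/500
merge 13/40 + 163/500 → 651/1000
merge 349/1000 + 651/1000 → 1
L = 163/500 + 651/1000 + 1 = 1977/1000 = 1.977 bits/symbol.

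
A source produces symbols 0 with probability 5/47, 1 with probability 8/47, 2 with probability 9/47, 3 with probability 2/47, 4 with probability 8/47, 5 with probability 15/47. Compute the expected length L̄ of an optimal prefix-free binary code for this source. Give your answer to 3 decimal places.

2.468 bits/symbol

Repeatedly combine the two least-probable nodes; the expected code length is the sum of the merged weights.
merge 2/47 + 5/47 → 7/47
merge 7/47 + 8/47 → 15/47
merge 8/47 + 9/47 → 17/47
merge 15/47 + 15/47 → 30/47
merge 17/47 + 30/47 → 1
L = 7/47 + 15/47 + 17/47 + 30/47 + 1 = 116/47 ≈ 2.468 bits/symbol.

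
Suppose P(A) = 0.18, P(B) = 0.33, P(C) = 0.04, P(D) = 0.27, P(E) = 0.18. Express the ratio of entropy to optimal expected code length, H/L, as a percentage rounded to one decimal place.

95.2%

Entropy H = −Σ p log₂ p ≈ 2.1142 bits.
Huffman merges: 1/25+9/50→11/50; 9/50+11/50→2/5; 27/100+33/100→3/5; 2/5+3/5→1. L = 111/50 ≈ 2.2200.
Efficiency = H/L = 2.1142/2.2200 = 95.2%.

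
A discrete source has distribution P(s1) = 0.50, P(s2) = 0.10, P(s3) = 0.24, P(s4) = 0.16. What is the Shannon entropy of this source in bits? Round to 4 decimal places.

1.7493 bits

H = −Σ pᵢ log₂ pᵢ.
−0.50·log₂(0.50) = 0.5000
−0.10·log₂(0.10) = 0.3322
−0.24·log₂(0.24) = 0.4941
−0.16·log₂(0.16) = 0.4230
Sum ≈ 1.7493 → 1.7493 bits.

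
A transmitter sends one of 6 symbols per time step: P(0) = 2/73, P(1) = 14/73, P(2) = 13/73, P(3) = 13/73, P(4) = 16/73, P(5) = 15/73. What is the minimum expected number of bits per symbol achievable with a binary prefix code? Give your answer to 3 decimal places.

2.575 bits/symbol

Repeatedly combine the two least-probable nodes; the expected code length is the sum of the merged weights.
merge 2/73 + 13/73 → 15/73
merge 13/73 + 14/73 → 27/73
merge 15/73 + 15/73 → 30/73
merge 16/73 + 27/73 → 43/73
merge 30/73 + 43/73 → 1
L = 15/73 + 27/73 + 30/73 + 43/73 + 1 = 188/73 ≈ 2.575 bits/symbol.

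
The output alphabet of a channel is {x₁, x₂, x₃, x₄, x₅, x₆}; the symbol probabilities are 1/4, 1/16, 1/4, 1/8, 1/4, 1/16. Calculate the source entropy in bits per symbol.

2.375 bits

Each probability is a power of 1/2, so log₂(1/p) is an integer.
H = Σ p·log₂(1/p) = 1/4·2 + 1/16·4 + 1/4·2 + 1/8·3 + 1/4·2 + 1/16·4 = 2.375 bits.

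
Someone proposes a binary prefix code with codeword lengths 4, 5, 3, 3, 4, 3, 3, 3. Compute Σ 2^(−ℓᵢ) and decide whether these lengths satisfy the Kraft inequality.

0.78125; yes

With common denominator 2^5 = 32: Σ 2^(−ℓᵢ) = 2/32 + 1/32 + 4/32 + 4/32 + 2/32 + 4/32 + 4/32 + 4/32 = 25/32 = 0.78125.
Kraft's inequality requires Σ ≤ 1; here Σ = 0.78125 ≤ 1, so such a prefix code exists.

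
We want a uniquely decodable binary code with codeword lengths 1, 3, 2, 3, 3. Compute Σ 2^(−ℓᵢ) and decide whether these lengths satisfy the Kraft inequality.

1.125; no

With common denominator 2^3 = 8: Σ 2^(−ℓᵢ) = 4/8 + 1/8 + 2/8 + 1/8 + 1/8 = 9/8 = 1.125.
Kraft's inequality requires Σ ≤ 1; here Σ = 1.125 > 1, so no such prefix code exists.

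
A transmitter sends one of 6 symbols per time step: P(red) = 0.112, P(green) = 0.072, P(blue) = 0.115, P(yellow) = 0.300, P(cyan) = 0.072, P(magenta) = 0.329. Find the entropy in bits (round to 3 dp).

2.308 bits

H = −Σ pᵢ log₂ pᵢ.
−0.112·log₂(0.112) = 0.3537
−0.072·log₂(0.072) = 0.2733
−0.115·log₂(0.115) = 0.3588
−0.300·log₂(0.300) = 0.5211
−0.072·log₂(0.072) = 0.2733
−0.329·log₂(0.329) = 0.5277
Sum ≈ 2.3079 → 2.308 bits.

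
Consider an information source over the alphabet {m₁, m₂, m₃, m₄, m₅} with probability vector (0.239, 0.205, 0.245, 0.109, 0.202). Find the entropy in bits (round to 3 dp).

H = −Σ pᵢ log₂ pᵢ.
−0.239·log₂(0.239) = 0.4935
−0.205·log₂(0.205) = 0.4687
−0.245·log₂(0.245) = 0.4971
−0.109·log₂(0.109) = 0.3485
−0.202·log₂(0.202) = 0.4661
Sum ≈ 2.2740 → 2.274 bits.

2.274 bits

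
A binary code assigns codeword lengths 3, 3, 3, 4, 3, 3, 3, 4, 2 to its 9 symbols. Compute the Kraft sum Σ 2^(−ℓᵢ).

With common denominator 2^4 = 16: Σ 2^(−ℓᵢ) = 2/16 + 2/16 + 2/16 + 1/16 + 2/16 + 2/16 + 2/16 + 1/16 + 4/16 = 18/16 = 1.125.

1.125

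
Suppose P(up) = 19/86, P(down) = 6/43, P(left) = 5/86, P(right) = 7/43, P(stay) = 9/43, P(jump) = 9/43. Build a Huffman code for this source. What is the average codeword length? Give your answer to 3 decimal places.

2.558 bits/symbol

Repeatedly combine the two least-probable nodes; the expected code length is the sum of the merged weights.
merge 5/86 + 6/43 → 17/86
merge 7/43 + 17/86 → 31/86
merge 9/43 + 9/43 → 18/43
merge 19/86 + 31/86 → 25/43
merge 18/43 + 25/43 → 1
L = 17/86 + 31/86 + 18/43 + 25/43 + 1 = 110/43 ≈ 2.558 bits/symbol.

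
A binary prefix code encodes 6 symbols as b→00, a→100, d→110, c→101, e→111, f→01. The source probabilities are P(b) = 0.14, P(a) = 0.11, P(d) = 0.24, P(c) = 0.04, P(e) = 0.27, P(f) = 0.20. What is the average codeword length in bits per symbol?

2.66 bits/symbol

L̄ = Σ pᵢ·ℓᵢ = 0.14·2 + 0.11·3 + 0.24·3 + 0.04·3 + 0.27·3 + 0.20·2 = 2.66 bits/symbol.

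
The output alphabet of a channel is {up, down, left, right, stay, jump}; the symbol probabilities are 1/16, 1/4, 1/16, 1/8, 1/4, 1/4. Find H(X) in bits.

Each probability is a power of 1/2, so log₂(1/p) is an integer.
H = Σ p·log₂(1/p) = 1/16·4 + 1/4·2 + 1/16·4 + 1/8·3 + 1/4·2 + 1/4·2 = 2.375 bits.

2.375 bits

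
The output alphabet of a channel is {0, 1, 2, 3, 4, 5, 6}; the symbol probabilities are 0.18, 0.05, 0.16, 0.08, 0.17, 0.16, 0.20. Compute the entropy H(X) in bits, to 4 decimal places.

H = −Σ pᵢ log₂ pᵢ.
−0.18·log₂(0.18) = 0.4453
−0.05·log₂(0.05) = 0.2161
−0.16·log₂(0.16) = 0.4230
−0.08·log₂(0.08) = 0.2915
−0.17·log₂(0.17) = 0.4346
−0.16·log₂(0.16) = 0.4230
−0.20·log₂(0.20) = 0.4644
Sum ≈ 2.6979 → 2.6979 bits.

2.6979 bits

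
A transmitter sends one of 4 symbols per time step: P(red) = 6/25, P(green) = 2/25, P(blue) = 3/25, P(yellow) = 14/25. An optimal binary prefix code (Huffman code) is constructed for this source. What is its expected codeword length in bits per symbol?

Repeatedly combine the two least-probable nodes; the expected code length is the sum of the merged weights.
merge 2/25 + 3/25 → 1/5
merge 1/5 + 6/25 → 11/25
merge 11/25 + 14/25 → 1
L = 1/5 + 11/25 + 1 = 41/25 = 1.64 bits/symbol.

1.64 bits/symbol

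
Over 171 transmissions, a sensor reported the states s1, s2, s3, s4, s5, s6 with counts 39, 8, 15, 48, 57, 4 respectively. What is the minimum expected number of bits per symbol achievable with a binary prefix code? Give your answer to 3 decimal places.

2.228 bits/symbol

Probabilities are the counts divided by 171.
Repeatedly combine the two least-probable nodes; the expected code length is the sum of the merged weights.
merge 4/171 + 8/171 → 4/57
merge 4/57 + 5/57 → 3/19
merge 3/19 + 13/57 → 22/57
merge 16/57 + 1/3 → 35/57
merge 22/57 + 35/57 → 1
L = 4/57 + 3/19 + 22/57 + 35/57 + 1 = 127/57 ≈ 2.228 bits/symbol.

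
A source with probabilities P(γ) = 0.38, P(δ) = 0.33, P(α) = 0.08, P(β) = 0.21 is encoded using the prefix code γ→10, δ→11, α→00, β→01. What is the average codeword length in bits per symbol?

2 bits/symbol

L̄ = Σ pᵢ·ℓᵢ = 0.38·2 + 0.33·2 + 0.08·2 + 0.21·2 = 2 bits/symbol.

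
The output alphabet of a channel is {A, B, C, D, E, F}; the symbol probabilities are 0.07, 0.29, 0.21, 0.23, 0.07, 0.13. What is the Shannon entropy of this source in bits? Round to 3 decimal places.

2.398 bits

H = −Σ pᵢ log₂ pᵢ.
−0.07·log₂(0.07) = 0.2686
−0.29·log₂(0.29) = 0.5179
−0.21·log₂(0.21) = 0.4728
−0.23·log₂(0.23) = 0.4877
−0.07·log₂(0.07) = 0.2686
−0.13·log₂(0.13) = 0.3826
Sum ≈ 2.3981 → 2.398 bits.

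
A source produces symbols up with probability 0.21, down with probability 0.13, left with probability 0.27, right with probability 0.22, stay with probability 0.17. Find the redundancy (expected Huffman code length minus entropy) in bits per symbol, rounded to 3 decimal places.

Entropy H = −Σ p log₂ p ≈ 2.2806 bits.
Huffman merges: 13/100+17/100→3/10; 21/100+11/50→43/100; 27/100+3/10→57/100; 43/100+57/100→1. L = 23/10 ≈ 2.3000.
L − H = 2.3000 − 2.2806 = 0.019 bits.

0.019 bits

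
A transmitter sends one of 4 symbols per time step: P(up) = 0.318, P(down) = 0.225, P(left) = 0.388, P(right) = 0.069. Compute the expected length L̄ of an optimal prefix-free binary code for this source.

Repeatedly combine the two least-probable nodes; the expected code length is the sum of the merged weights.
merge 69/1000 + 9/40 → 147/500
merge 147/500 + 159/500 → 153/250
merge 97/250 + 153/250 → 1
L = 147/500 + 153/250 + 1 = 953/500 = 1.906 bits/symbol.

1.906 bits/symbol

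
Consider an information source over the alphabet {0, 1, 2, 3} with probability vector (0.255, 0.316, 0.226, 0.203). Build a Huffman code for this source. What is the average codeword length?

Repeatedly combine the two least-probable nodes; the expected code length is the sum of the merged weights.
merge 203/1000 + 113/500 → 429/1000
merge 51/200 + 79/250 → 571/1000
merge 429/1000 + 571/1000 → 1
L = 429/1000 + 571/1000 + 1 = 2 bits/symbol.

2 bits/symbol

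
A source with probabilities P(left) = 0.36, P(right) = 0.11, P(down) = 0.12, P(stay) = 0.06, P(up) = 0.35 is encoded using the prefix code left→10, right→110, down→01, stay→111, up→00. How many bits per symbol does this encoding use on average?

L̄ = Σ pᵢ·ℓᵢ = 0.36·2 + 0.11·3 + 0.12·2 + 0.06·3 + 0.35·2 = 2.17 bits/symbol.

2.17 bits/symbol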